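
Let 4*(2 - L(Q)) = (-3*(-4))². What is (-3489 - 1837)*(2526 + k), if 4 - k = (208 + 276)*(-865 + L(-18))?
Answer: -2330902596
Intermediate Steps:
L(Q) = -34 (L(Q) = 2 - (-3*(-4))²/4 = 2 - ¼*12² = 2 - ¼*144 = 2 - 36 = -34)
k = 435120 (k = 4 - (208 + 276)*(-865 - 34) = 4 - 484*(-899) = 4 - 1*(-435116) = 4 + 435116 = 435120)
(-3489 - 1837)*(2526 + k) = (-3489 - 1837)*(2526 + 435120) = -5326*437646 = -2330902596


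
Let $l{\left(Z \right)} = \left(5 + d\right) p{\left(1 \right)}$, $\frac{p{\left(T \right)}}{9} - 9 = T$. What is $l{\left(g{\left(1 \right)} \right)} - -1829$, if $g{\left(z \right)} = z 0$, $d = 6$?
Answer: $2819$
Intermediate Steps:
$p{\left(T \right)} = 81 + 9 T$
$g{\left(z \right)} = 0$
$l{\left(Z \right)} = 990$ ($l{\left(Z \right)} = \left(5 + 6\right) \left(81 + 9 \cdot 1\right) = 11 \left(81 + 9\right) = 11 \cdot 90 = 990$)
$l{\left(g{\left(1 \right)} \right)} - -1829 = 990 - -1829 = 990 + 1829 = 2819$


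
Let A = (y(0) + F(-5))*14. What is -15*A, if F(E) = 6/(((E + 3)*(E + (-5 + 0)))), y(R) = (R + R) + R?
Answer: -63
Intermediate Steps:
y(R) = 3*R (y(R) = 2*R + R = 3*R)
F(E) = 6/((-5 + E)*(3 + E)) (F(E) = 6/(((3 + E)*(E - 5))) = 6/(((3 + E)*(-5 + E))) = 6/(((-5 + E)*(3 + E))) = 6*(1/((-5 + E)*(3 + E))) = 6/((-5 + E)*(3 + E)))
A = 21/5 (A = (3*0 + 6/(-15 + (-5)² - 2*(-5)))*14 = (0 + 6/(-15 + 25 + 10))*14 = (0 + 6/20)*14 = (0 + 6*(1/20))*14 = (0 + 3/10)*14 = (3/10)*14 = 21/5 ≈ 4.2000)
-15*A = -15*21/5 = -63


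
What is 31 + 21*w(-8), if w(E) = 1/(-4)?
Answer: 103/4 ≈ 25.750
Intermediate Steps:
w(E) = -¼
31 + 21*w(-8) = 31 + 21*(-¼) = 31 - 21/4 = 103/4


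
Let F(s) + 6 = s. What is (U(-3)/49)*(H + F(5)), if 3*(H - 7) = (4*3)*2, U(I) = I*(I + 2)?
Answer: 6/7 ≈ 0.85714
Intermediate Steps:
F(s) = -6 + s
U(I) = I*(2 + I)
H = 15 (H = 7 + ((4*3)*2)/3 = 7 + (12*2)/3 = 7 + (1/3)*24 = 7 + 8 = 15)
(U(-3)/49)*(H + F(5)) = (-3*(2 - 3)/49)*(15 + (-6 + 5)) = (-3*(-1)*(1/49))*(15 - 1) = (3*(1/49))*14 = (3/49)*14 = 6/7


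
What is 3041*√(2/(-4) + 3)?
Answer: 3041*√10/2 ≈ 4808.2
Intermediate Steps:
3041*√(2/(-4) + 3) = 3041*√(2*(-¼) + 3) = 3041*√(-½ + 3) = 3041*√(5/2) = 3041*(√10/2) = 3041*√10/2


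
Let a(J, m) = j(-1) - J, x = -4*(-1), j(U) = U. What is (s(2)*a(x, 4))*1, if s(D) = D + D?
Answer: -20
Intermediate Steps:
s(D) = 2*D
x = 4
a(J, m) = -1 - J
(s(2)*a(x, 4))*1 = ((2*2)*(-1 - 1*4))*1 = (4*(-1 - 4))*1 = (4*(-5))*1 = -20*1 = -20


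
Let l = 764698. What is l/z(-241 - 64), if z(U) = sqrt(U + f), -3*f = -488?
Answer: -764698*I*sqrt(1281)/427 ≈ -64097.0*I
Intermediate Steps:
f = 488/3 (f = -1/3*(-488) = 488/3 ≈ 162.67)
z(U) = sqrt(488/3 + U) (z(U) = sqrt(U + 488/3) = sqrt(488/3 + U))
l/z(-241 - 64) = 764698/((sqrt(1464 + 9*(-241 - 64))/3)) = 764698/((sqrt(1464 + 9*(-305))/3)) = 764698/((sqrt(1464 - 2745)/3)) = 764698/((sqrt(-1281)/3)) = 764698/(((I*sqrt(1281))/3)) = 764698/((I*sqrt(1281)/3)) = 764698*(-I*sqrt(1281)/427) = -764698*I*sqrt(1281)/427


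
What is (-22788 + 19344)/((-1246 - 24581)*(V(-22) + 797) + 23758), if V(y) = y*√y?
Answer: 70809883284/429831021726313 + 1956860136*I*√22/429831021726313 ≈ 0.00016474 + 2.1354e-5*I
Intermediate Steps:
V(y) = y^(3/2)
(-22788 + 19344)/((-1246 - 24581)*(V(-22) + 797) + 23758) = (-22788 + 19344)/((-1246 - 24581)*((-22)^(3/2) + 797) + 23758) = -3444/(-25827*(-22*I*√22 + 797) + 23758) = -3444/(-25827*(797 - 22*I*√22) + 23758) = -3444/((-20584119 + 568194*I*√22) + 23758) = -3444/(-20560361 + 568194*I*√22)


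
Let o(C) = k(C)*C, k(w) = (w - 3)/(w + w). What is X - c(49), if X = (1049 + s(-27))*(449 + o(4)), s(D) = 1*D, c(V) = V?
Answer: 459340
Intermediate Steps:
s(D) = D
k(w) = (-3 + w)/(2*w) (k(w) = (-3 + w)/((2*w)) = (-3 + w)*(1/(2*w)) = (-3 + w)/(2*w))
o(C) = -3/2 + C/2 (o(C) = ((-3 + C)/(2*C))*C = -3/2 + C/2)
X = 459389 (X = (1049 - 27)*(449 + (-3/2 + (½)*4)) = 1022*(449 + (-3/2 + 2)) = 1022*(449 + ½) = 1022*(899/2) = 459389)
X - c(49) = 459389 - 1*49 = 459389 - 49 = 459340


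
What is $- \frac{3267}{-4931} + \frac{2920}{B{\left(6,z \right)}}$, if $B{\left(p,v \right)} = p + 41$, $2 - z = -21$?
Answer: $\frac{14552069}{231757} \approx 62.79$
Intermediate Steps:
$z = 23$ ($z = 2 - -21 = 2 + 21 = 23$)
$B{\left(p,v \right)} = 41 + p$
$- \frac{3267}{-4931} + \frac{2920}{B{\left(6,z \right)}} = - \frac{3267}{-4931} + \frac{2920}{41 + 6} = \left(-3267\right) \left(- \frac{1}{4931}\right) + \frac{2920}{47} = \frac{3267}{4931} + 2920 \cdot \frac{1}{47} = \frac{3267}{4931} + \frac{2920}{47} = \frac{14552069}{231757}$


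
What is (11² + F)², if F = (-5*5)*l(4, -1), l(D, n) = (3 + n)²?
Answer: 441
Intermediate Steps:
F = -100 (F = (-5*5)*(3 - 1)² = -25*2² = -25*4 = -100)
(11² + F)² = (11² - 100)² = (121 - 100)² = 21² = 441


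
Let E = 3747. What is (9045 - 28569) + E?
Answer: -15777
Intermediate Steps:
(9045 - 28569) + E = (9045 - 28569) + 3747 = -19524 + 3747 = -15777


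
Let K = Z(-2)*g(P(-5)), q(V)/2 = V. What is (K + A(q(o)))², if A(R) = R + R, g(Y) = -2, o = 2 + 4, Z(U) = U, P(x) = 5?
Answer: 784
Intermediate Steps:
o = 6
q(V) = 2*V
A(R) = 2*R
K = 4 (K = -2*(-2) = 4)
(K + A(q(o)))² = (4 + 2*(2*6))² = (4 + 2*12)² = (4 + 24)² = 28² = 784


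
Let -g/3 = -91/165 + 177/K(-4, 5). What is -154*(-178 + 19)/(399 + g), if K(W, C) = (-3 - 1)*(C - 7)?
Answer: 10773840/147083 ≈ 73.250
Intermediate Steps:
K(W, C) = 28 - 4*C (K(W, C) = -4*(-7 + C) = 28 - 4*C)
g = -28477/440 (g = -3*(-91/165 + 177/(28 - 4*5)) = -3*(-91*1/165 + 177/(28 - 20)) = -3*(-91/165 + 177/8) = -3*28477/1320 = -28477/440 ≈ -64.720)
-154*(-178 + 19)/(399 + g) = -154*(-178 + 19)/(399 - 28477/440) = -154/((147083/440)/(-159)) = -154/((147083/440)*(-1/159)) = -154/(-147083/69960) = -154*(-69960/147083) = 10773840/147083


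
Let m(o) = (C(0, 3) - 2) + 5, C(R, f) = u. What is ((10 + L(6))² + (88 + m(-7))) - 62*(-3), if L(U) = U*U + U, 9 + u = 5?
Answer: 2977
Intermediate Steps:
u = -4 (u = -9 + 5 = -4)
L(U) = U + U² (L(U) = U² + U = U + U²)
C(R, f) = -4
m(o) = -1 (m(o) = (-4 - 2) + 5 = -6 + 5 = -1)
((10 + L(6))² + (88 + m(-7))) - 62*(-3) = ((10 + 6*(1 + 6))² + (88 - 1)) - 62*(-3) = ((10 + 6*7)² + 87) + 186 = ((10 + 42)² + 87) + 186 = (52² + 87) + 186 = (2704 + 87) + 186 = 2791 + 186 = 2977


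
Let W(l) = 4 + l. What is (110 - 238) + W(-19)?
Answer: -143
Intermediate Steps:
(110 - 238) + W(-19) = (110 - 238) + (4 - 19) = -128 - 15 = -143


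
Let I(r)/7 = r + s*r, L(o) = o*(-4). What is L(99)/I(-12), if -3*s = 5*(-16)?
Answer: 99/581 ≈ 0.17040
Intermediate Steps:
s = 80/3 (s = -5*(-16)/3 = -1/3*(-80) = 80/3 ≈ 26.667)
L(o) = -4*o
I(r) = 581*r/3 (I(r) = 7*(r + 80*r/3) = 7*(83*r/3) = 581*r/3)
L(99)/I(-12) = (-4*99)/(((581/3)*(-12))) = -396/(-2324) = -396*(-1/2324) = 99/581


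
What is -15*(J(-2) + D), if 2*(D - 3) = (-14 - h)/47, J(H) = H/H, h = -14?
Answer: -60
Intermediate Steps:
J(H) = 1
D = 3 (D = 3 + ((-14 - 1*(-14))/47)/2 = 3 + ((-14 + 14)*(1/47))/2 = 3 + (0*(1/47))/2 = 3 + (½)*0 = 3 + 0 = 3)
-15*(J(-2) + D) = -15*(1 + 3) = -15*4 = -60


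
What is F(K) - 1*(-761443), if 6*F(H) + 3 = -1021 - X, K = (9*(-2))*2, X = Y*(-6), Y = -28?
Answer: 2283733/3 ≈ 7.6124e+5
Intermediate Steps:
X = 168 (X = -28*(-6) = 168)
K = -36 (K = -18*2 = -36)
F(H) = -596/3 (F(H) = -1/2 + (-1021 - 1*168)/6 = -1/2 + (-1021 - 168)/6 = -1/2 + (1/6)*(-1189) = -1/2 - 1189/6 = -596/3)
F(K) - 1*(-761443) = -596/3 - 1*(-761443) = -596/3 + 761443 = 2283733/3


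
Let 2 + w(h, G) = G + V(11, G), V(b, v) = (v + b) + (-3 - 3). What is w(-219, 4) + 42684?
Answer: 42695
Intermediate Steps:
V(b, v) = -6 + b + v (V(b, v) = (b + v) - 6 = -6 + b + v)
w(h, G) = 3 + 2*G (w(h, G) = -2 + (G + (-6 + 11 + G)) = -2 + (G + (5 + G)) = -2 + (5 + 2*G) = 3 + 2*G)
w(-219, 4) + 42684 = (3 + 2*4) + 42684 = (3 + 8) + 42684 = 11 + 42684 = 42695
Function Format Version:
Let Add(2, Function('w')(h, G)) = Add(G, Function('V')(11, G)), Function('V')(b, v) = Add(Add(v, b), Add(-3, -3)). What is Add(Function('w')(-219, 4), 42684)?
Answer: 42695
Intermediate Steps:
Function('V')(b, v) = Add(-6, b, v) (Function('V')(b, v) = Add(Add(b, v), -6) = Add(-6, b, v))
Function('w')(h, G) = Add(3, Mul(2, G)) (Function('w')(h, G) = Add(-2, Add(G, Add(-6, 11, G))) = Add(-2, Add(G, Add(5, G))) = Add(-2, Add(5, Mul(2, G))) = Add(3, Mul(2, G)))
Add(Function('w')(-219, 4), 42684) = Add(Add(3, Mul(2, 4)), 42684) = Add(Add(3, 8), 42684) = Add(11, 42684) = 42695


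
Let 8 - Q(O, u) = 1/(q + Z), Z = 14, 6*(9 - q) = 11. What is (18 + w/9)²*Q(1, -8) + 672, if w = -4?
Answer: 32126504/10287 ≈ 3123.0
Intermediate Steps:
q = 43/6 (q = 9 - ⅙*11 = 9 - 11/6 = 43/6 ≈ 7.1667)
Q(O, u) = 1010/127 (Q(O, u) = 8 - 1/(43/6 + 14) = 8 - 1/127/6 = 8 - 1*6/127 = 8 - 6/127 = 1010/127)
(18 + w/9)²*Q(1, -8) + 672 = (18 - 4/9)²*(1010/127) + 672 = (158/9)²*(1010/127) + 672 = (24964/81)*(1010/127) + 672 = 25213640/10287 + 672 = 32126504/10287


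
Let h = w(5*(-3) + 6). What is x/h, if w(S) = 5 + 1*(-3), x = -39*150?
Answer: -2925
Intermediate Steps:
x = -5850
w(S) = 2 (w(S) = 5 - 3 = 2)
h = 2
x/h = -5850/2 = -5850*½ = -2925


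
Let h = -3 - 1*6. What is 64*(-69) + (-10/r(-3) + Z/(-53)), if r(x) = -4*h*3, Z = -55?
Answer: -12635887/2862 ≈ -4415.1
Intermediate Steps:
h = -9 (h = -3 - 6 = -9)
r(x) = 108 (r(x) = -4*(-9)*3 = 36*3 = 108)
64*(-69) + (-10/r(-3) + Z/(-53)) = 64*(-69) + (-10/108 - 55/(-53)) = -4416 + (-10*1/108 - 55*(-1/53)) = -4416 + (-5/54 + 55/53) = -4416 + 2705/2862 = -12635887/2862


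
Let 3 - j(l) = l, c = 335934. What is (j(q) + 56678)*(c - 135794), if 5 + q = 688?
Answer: 11207439720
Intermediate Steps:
q = 683 (q = -5 + 688 = 683)
j(l) = 3 - l
(j(q) + 56678)*(c - 135794) = ((3 - 1*683) + 56678)*(335934 - 135794) = ((3 - 683) + 56678)*200140 = (-680 + 56678)*200140 = 55998*200140 = 11207439720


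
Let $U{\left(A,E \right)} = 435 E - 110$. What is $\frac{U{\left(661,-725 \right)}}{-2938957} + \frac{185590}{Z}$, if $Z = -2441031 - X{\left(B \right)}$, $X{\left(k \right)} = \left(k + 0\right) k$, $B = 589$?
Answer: $\frac{167058003545}{4096835523032} \approx 0.040777$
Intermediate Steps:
$U{\left(A,E \right)} = -110 + 435 E$
$X{\left(k \right)} = k^{2}$ ($X{\left(k \right)} = k k = k^{2}$)
$Z = -2787952$ ($Z = -2441031 - 589^{2} = -2441031 - 346921 = -2787952$)
$\frac{U{\left(661,-725 \right)}}{-2938957} + \frac{185590}{Z} = \frac{-110 + 435 \left(-725\right)}{-2938957} + \frac{185590}{-2787952} = \left(-110 - 315375\right) \left(- \frac{1}{2938957}\right) + 185590 \left(- \frac{1}{2787952}\right) = \left(-315485\right) \left(- \frac{1}{2938957}\right) - \frac{92795}{1393976} = \frac{315485}{2938957} - \frac{92795}{1393976} = \frac{167058003545}{4096835523032}$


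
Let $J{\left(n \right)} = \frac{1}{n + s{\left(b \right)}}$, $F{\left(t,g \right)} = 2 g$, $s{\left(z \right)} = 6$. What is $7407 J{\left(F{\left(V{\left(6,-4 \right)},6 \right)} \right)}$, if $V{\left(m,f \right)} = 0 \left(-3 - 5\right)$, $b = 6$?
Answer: $\frac{823}{2} \approx 411.5$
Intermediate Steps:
$V{\left(m,f \right)} = 0$ ($V{\left(m,f \right)} = 0 \left(-3 - 5\right) = 0 \left(-8\right) = 0$)
$J{\left(n \right)} = \frac{1}{6 + n}$ ($J{\left(n \right)} = \frac{1}{n + 6} = \frac{1}{6 + n}$)
$7407 J{\left(F{\left(V{\left(6,-4 \right)},6 \right)} \right)} = \frac{7407}{6 + 2 \cdot 6} = \frac{7407}{6 + 12} = \frac{7407}{18} = 7407 \cdot \frac{1}{18} = \frac{823}{2}$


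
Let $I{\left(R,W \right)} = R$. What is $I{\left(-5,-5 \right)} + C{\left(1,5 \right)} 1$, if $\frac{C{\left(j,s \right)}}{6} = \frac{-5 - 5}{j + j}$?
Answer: $-35$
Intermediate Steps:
$C{\left(j,s \right)} = - \frac{30}{j}$ ($C{\left(j,s \right)} = 6 \frac{-5 - 5}{j + j} = 6 \left(- \frac{10}{2 j}\right) = 6 \left(- 10 \frac{1}{2 j}\right) = 6 \left(- \frac{5}{j}\right) = - \frac{30}{j}$)
$I{\left(-5,-5 \right)} + C{\left(1,5 \right)} 1 = -5 + - \frac{30}{1} \cdot 1 = -5 + \left(-30\right) 1 \cdot 1 = -5 - 30 = -35$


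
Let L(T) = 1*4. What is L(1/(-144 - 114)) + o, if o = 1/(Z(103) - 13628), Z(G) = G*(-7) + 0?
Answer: 57395/14349 ≈ 3.9999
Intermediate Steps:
Z(G) = -7*G (Z(G) = -7*G + 0 = -7*G)
o = -1/14349 (o = 1/(-7*103 - 13628) = 1/(-721 - 13628) = 1/(-14349) = -1/14349 ≈ -6.9691e-5)
L(T) = 4
L(1/(-144 - 114)) + o = 4 - 1/14349 = 57395/14349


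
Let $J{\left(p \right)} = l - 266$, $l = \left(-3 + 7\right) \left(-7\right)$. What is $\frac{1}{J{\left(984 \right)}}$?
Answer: $- \frac{1}{294} \approx -0.0034014$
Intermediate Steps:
$l = -28$ ($l = 4 \left(-7\right) = -28$)
$J{\left(p \right)} = -294$ ($J{\left(p \right)} = -28 - 266 = -294$)
$\frac{1}{J{\left(984 \right)}} = \frac{1}{-294} = - \frac{1}{294}$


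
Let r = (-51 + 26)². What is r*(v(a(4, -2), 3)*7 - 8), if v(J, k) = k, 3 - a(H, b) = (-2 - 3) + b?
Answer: 8125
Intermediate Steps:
a(H, b) = 8 - b (a(H, b) = 3 - ((-2 - 3) + b) = 3 - (-5 + b) = 3 + (5 - b) = 8 - b)
r = 625 (r = (-25)² = 625)
r*(v(a(4, -2), 3)*7 - 8) = 625*(3*7 - 8) = 625*(21 - 8) = 625*13 = 8125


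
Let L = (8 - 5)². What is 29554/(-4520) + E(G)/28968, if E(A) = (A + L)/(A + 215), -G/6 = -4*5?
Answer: -2389997567/365527880 ≈ -6.5385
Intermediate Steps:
G = 120 (G = -(-24)*5 = -6*(-20) = 120)
L = 9 (L = 3² = 9)
E(A) = (9 + A)/(215 + A) (E(A) = (A + 9)/(A + 215) = (9 + A)/(215 + A))
29554/(-4520) + E(G)/28968 = 29554/(-4520) + ((9 + 120)/(215 + 120))/28968 = 29554*(-1/4520) + (129/335)*(1/28968) = -14777/2260 + ((1/335)*129)*(1/28968) = -14777/2260 + (129/335)*(1/28968) = -14777/2260 + 43/3234760 = -2389997567/365527880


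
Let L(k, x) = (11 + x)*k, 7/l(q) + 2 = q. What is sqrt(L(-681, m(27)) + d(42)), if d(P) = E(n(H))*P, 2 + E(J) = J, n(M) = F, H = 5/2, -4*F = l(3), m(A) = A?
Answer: I*sqrt(104142)/2 ≈ 161.36*I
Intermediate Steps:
l(q) = 7/(-2 + q)
F = -7/4 (F = -7/(4*(-2 + 3)) = -7/(4*1) = -7/4 ≈ -1.7500)
H = 5/2 (H = 5*(1/2) = 5/2 ≈ 2.5000)
n(M) = -7/4
E(J) = -2 + J
d(P) = -15*P/4 (d(P) = (-2 - 7/4)*P = -15*P/4)
L(k, x) = k*(11 + x)
sqrt(L(-681, m(27)) + d(42)) = sqrt(-681*(11 + 27) - 15/4*42) = sqrt(-681*38 - 315/2) = sqrt(-25878 - 315/2) = sqrt(-52071/2) = I*sqrt(104142)/2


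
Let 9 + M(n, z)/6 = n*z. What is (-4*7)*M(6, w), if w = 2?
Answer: -504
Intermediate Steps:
M(n, z) = -54 + 6*n*z (M(n, z) = -54 + 6*(n*z) = -54 + 6*n*z)
(-4*7)*M(6, w) = (-4*7)*(-54 + 6*6*2) = -28*(-54 + 72) = -28*18 = -504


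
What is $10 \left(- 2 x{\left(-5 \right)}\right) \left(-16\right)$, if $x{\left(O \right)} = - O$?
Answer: $1600$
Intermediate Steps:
$10 \left(- 2 x{\left(-5 \right)}\right) \left(-16\right) = 10 \left(- 2 \left(\left(-1\right) \left(-5\right)\right)\right) \left(-16\right) = 10 \left(\left(-2\right) 5\right) \left(-16\right) = 10 \left(-10\right) \left(-16\right) = \left(-100\right) \left(-16\right) = 1600$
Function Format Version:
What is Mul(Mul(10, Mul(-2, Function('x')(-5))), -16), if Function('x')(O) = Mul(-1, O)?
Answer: 1600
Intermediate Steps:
Mul(Mul(10, Mul(-2, Function('x')(-5))), -16) = Mul(Mul(10, Mul(-2, Mul(-1, -5))), -16) = Mul(Mul(10, Mul(-2, 5)), -16) = Mul(Mul(10, -10), -16) = Mul(-100, -16) = 1600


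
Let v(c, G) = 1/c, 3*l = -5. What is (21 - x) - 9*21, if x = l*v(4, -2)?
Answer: -2011/12 ≈ -167.58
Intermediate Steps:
l = -5/3 (l = (⅓)*(-5) = -5/3 ≈ -1.6667)
x = -5/12 (x = -5/3/4 = -5/3*¼ = -5/12 ≈ -0.41667)
(21 - x) - 9*21 = (21 - 1*(-5/12)) - 9*21 = (21 + 5/12) - 189 = 257/12 - 189 = -2011/12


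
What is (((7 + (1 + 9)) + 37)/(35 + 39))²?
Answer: 729/1369 ≈ 0.53251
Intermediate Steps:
(((7 + (1 + 9)) + 37)/(35 + 39))² = (((7 + 10) + 37)/74)² = ((17 + 37)*(1/74))² = (54*(1/74))² = (27/37)² = 729/1369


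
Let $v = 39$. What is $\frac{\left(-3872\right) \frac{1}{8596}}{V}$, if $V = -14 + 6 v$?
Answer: $- \frac{22}{10745} \approx -0.0020475$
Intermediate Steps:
$V = 220$ ($V = -14 + 6 \cdot 39 = -14 + 234 = 220$)
$\frac{\left(-3872\right) \frac{1}{8596}}{V} = \frac{\left(-3872\right) \frac{1}{8596}}{220} = \left(-3872\right) \frac{1}{8596} \cdot \frac{1}{220} = \left(- \frac{968}{2149}\right) \frac{1}{220} = - \frac{22}{10745}$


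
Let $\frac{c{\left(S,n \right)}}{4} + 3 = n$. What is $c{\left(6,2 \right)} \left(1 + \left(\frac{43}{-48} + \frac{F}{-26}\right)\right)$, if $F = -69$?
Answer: $- \frac{1721}{156} \approx -11.032$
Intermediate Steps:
$c{\left(S,n \right)} = -12 + 4 n$
$c{\left(6,2 \right)} \left(1 + \left(\frac{43}{-48} + \frac{F}{-26}\right)\right) = \left(-12 + 4 \cdot 2\right) \left(1 + \left(\frac{43}{-48} - \frac{69}{-26}\right)\right) = \left(-12 + 8\right) \left(1 + \left(43 \left(- \frac{1}{48}\right) - - \frac{69}{26}\right)\right) = - 4 \left(1 + \left(- \frac{43}{48} + \frac{69}{26}\right)\right) = - 4 \left(1 + \frac{1097}{624}\right) = \left(-4\right) \frac{1721}{624} = - \frac{1721}{156}$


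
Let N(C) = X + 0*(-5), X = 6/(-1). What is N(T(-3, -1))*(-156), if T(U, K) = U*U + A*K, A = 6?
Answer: 936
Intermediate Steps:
T(U, K) = U² + 6*K (T(U, K) = U*U + 6*K = U² + 6*K)
X = -6 (X = 6*(-1) = -6)
N(C) = -6 (N(C) = -6 + 0*(-5) = -6 + 0 = -6)
N(T(-3, -1))*(-156) = -6*(-156) = 936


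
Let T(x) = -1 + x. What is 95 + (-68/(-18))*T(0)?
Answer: 821/9 ≈ 91.222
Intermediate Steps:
95 + (-68/(-18))*T(0) = 95 + (-68/(-18))*(-1 + 0) = 95 - 68*(-1/18)*(-1) = 95 + (34/9)*(-1) = 95 - 34/9 = 821/9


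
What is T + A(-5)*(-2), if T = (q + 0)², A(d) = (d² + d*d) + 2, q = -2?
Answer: -100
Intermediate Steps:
A(d) = 2 + 2*d² (A(d) = (d² + d²) + 2 = 2*d² + 2 = 2 + 2*d²)
T = 4 (T = (-2 + 0)² = (-2)² = 4)
T + A(-5)*(-2) = 4 + (2 + 2*(-5)²)*(-2) = 4 + (2 + 2*25)*(-2) = 4 + (2 + 50)*(-2) = 4 + 52*(-2) = 4 - 104 = -100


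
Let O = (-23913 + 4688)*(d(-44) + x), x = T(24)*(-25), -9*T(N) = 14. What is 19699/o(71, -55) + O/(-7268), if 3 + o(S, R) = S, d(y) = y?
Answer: 13352339/48348 ≈ 276.17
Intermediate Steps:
T(N) = -14/9 (T(N) = -⅑*14 = -14/9)
x = 350/9 (x = -14/9*(-25) = 350/9 ≈ 38.889)
o(S, R) = -3 + S
O = 884350/9 (O = (-23913 + 4688)*(-44 + 350/9) = -19225*(-46/9) = 884350/9 ≈ 98261.)
19699/o(71, -55) + O/(-7268) = 19699/(-3 + 71) + (884350/9)/(-7268) = 19699/68 + (884350/9)*(-1/7268) = 19699*(1/68) - 19225/1422 = 19699/68 - 19225/1422 = 13352339/48348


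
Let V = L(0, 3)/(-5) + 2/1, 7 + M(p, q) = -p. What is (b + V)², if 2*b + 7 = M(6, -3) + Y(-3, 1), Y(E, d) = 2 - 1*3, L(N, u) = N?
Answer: 289/4 ≈ 72.250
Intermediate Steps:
M(p, q) = -7 - p
V = 2 (V = 0/(-5) + 2/1 = 0*(-⅕) + 2*1 = 0 + 2 = 2)
Y(E, d) = -1 (Y(E, d) = 2 - 3 = -1)
b = -21/2 (b = -7/2 + ((-7 - 1*6) - 1)/2 = -7/2 + ((-7 - 6) - 1)/2 = -7/2 + (-13 - 1)/2 = -7/2 + (½)*(-14) = -7/2 - 7 = -21/2 ≈ -10.500)
(b + V)² = (-21/2 + 2)² = (-17/2)² = 289/4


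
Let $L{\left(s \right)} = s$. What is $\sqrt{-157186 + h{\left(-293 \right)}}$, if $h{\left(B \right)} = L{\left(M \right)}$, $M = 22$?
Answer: $2 i \sqrt{39291} \approx 396.44 i$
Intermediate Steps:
$h{\left(B \right)} = 22$
$\sqrt{-157186 + h{\left(-293 \right)}} = \sqrt{-157186 + 22} = \sqrt{-157164} = 2 i \sqrt{39291}$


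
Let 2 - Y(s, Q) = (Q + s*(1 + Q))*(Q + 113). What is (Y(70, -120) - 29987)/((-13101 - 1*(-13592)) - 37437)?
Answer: 89135/36946 ≈ 2.4126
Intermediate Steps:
Y(s, Q) = 2 - (113 + Q)*(Q + s*(1 + Q)) (Y(s, Q) = 2 - (Q + s*(1 + Q))*(Q + 113) = 2 - (Q + s*(1 + Q))*(113 + Q) = 2 - (113 + Q)*(Q + s*(1 + Q)))
(Y(70, -120) - 29987)/((-13101 - 1*(-13592)) - 37437) = ((2 - 1*(-120)² - 113*(-120) - 113*70 - 1*70*(-120)² - 114*(-120)*70) - 29987)/((-13101 - 1*(-13592)) - 37437) = ((2 - 1*14400 + 13560 - 7910 - 1*70*14400 + 957600) - 29987)/((-13101 + 13592) - 37437) = ((2 - 14400 + 13560 - 7910 - 1008000 + 957600) - 29987)/(491 - 37437) = (-59148 - 29987)/(-36946) = -89135*(-1/36946) = 89135/36946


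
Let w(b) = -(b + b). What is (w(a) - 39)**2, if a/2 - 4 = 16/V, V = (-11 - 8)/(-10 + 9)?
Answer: 1229881/361 ≈ 3406.9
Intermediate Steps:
V = 19 (V = -19/(-1) = -19*(-1) = 19)
a = 184/19 (a = 8 + 2*(16/19) = 8 + 32/19 = 184/19 ≈ 9.6842)
w(b) = -2*b
(w(a) - 39)**2 = (-2*184/19 - 39)**2 = (-368/19 - 39)**2 = (-1109/19)**2 = 1229881/361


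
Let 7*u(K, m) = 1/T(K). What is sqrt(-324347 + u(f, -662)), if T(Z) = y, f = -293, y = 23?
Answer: I*sqrt(8407398426)/161 ≈ 569.51*I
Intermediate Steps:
T(Z) = 23
u(K, m) = 1/161 (u(K, m) = (1/7)/23 = (1/7)*(1/23) = 1/161)
sqrt(-324347 + u(f, -662)) = sqrt(-324347 + 1/161) = sqrt(-52219866/161) = I*sqrt(8407398426)/161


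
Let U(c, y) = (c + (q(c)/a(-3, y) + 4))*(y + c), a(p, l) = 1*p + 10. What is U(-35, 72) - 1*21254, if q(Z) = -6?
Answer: -157029/7 ≈ -22433.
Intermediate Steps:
a(p, l) = 10 + p (a(p, l) = p + 10 = 10 + p)
U(c, y) = (22/7 + c)*(c + y) (U(c, y) = (c + (-6/(10 - 3) + 4))*(y + c) = (c + (-6/7 + 4))*(c + y) = (c + 22/7)*(c + y) = (22/7 + c)*(c + y))
U(-35, 72) - 1*21254 = ((-35)² + (22/7)*(-35) + (22/7)*72 - 35*72) - 1*21254 = (1225 - 110 + 1584/7 - 2520) - 21254 = -8251/7 - 21254 = -157029/7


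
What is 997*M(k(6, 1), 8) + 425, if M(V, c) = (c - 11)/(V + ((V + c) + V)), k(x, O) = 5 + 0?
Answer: 6784/23 ≈ 294.96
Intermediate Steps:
k(x, O) = 5
M(V, c) = (-11 + c)/(c + 3*V) (M(V, c) = (-11 + c)/(V + (c + 2*V)) = (-11 + c)/(c + 3*V))
997*M(k(6, 1), 8) + 425 = 997*((-11 + 8)/(8 + 3*5)) + 425 = 997*(-3/(8 + 15)) + 425 = 997*(-3/23) + 425 = -2991/23 + 425 = 6784/23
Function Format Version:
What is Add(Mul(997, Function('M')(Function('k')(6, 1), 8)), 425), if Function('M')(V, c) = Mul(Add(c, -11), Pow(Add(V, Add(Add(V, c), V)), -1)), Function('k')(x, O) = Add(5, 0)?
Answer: Rational(6784, 23) ≈ 294.96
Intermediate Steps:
Function('k')(x, O) = 5
Function('M')(V, c) = Mul(Pow(Add(c, Mul(3, V)), -1), Add(-11, c)) (Function('M')(V, c) = Mul(Add(-11, c), Pow(Add(V, Add(c, Mul(2, V))), -1)) = Mul(Add(-11, c), Pow(Add(c, Mul(3, V)), -1)) = Mul(Pow(Add(c, Mul(3, V)), -1), Add(-11, c)))
Add(Mul(997, Function('M')(Function('k')(6, 1), 8)), 425) = Add(Mul(997, Mul(Pow(Add(8, Mul(3, 5)), -1), Add(-11, 8))), 425) = Add(Mul(997, Mul(Pow(Add(8, 15), -1), -3)), 425) = Add(Mul(997, Mul(Pow(23, -1), -3)), 425) = Add(Mul(997, Mul(Rational(1, 23), -3)), 425) = Add(Mul(997, Rational(-3, 23)), 425) = Add(Rational(-2991, 23), 425) = Rational(6784, 23)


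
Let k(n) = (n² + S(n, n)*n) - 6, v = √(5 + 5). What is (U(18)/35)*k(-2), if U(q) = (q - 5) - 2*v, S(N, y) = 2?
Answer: -78/35 + 12*√10/35 ≈ -1.1444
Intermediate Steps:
v = √10 ≈ 3.1623
U(q) = -5 + q - 2*√10 (U(q) = (q - 5) - 2*√10 = (-5 + q) - 2*√10 = -5 + q - 2*√10)
k(n) = -6 + n² + 2*n (k(n) = (n² + 2*n) - 6 = -6 + n² + 2*n)
(U(18)/35)*k(-2) = ((-5 + 18 - 2*√10)/35)*(-6 + (-2)² + 2*(-2)) = ((13 - 2*√10)*(1/35))*(-6 + 4 - 4) = (13/35 - 2*√10/35)*(-6) = -78/35 + 12*√10/35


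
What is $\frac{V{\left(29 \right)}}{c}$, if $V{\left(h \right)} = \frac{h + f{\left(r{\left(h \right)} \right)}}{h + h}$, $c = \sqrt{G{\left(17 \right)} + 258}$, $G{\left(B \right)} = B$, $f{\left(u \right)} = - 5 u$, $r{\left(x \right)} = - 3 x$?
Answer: $\frac{8 \sqrt{11}}{55} \approx 0.48242$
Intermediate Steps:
$c = 5 \sqrt{11}$ ($c = \sqrt{17 + 258} = \sqrt{275} = 5 \sqrt{11} \approx 16.583$)
$V{\left(h \right)} = 8$ ($V{\left(h \right)} = \frac{h - 5 \left(- 3 h\right)}{h + h} = \frac{h + 15 h}{2 h} = 16 h \frac{1}{2 h} = 8$)
$\frac{V{\left(29 \right)}}{c} = \frac{8}{5 \sqrt{11}} = 8 \frac{\sqrt{11}}{55} = \frac{8 \sqrt{11}}{55}$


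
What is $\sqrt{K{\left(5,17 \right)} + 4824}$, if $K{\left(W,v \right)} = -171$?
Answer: $3 \sqrt{517} \approx 68.213$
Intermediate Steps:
$\sqrt{K{\left(5,17 \right)} + 4824} = \sqrt{-171 + 4824} = \sqrt{4653} = 3 \sqrt{517}$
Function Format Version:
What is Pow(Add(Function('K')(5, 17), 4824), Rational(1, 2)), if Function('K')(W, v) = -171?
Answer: Mul(3, Pow(517, Rational(1, 2))) ≈ 68.213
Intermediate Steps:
Pow(Add(Function('K')(5, 17), 4824), Rational(1, 2)) = Pow(Add(-171, 4824), Rational(1, 2)) = Pow(4653, Rational(1, 2)) = Mul(3, Pow(517, Rational(1, 2)))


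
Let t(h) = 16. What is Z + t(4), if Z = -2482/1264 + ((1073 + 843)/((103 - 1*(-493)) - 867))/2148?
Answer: 1290667289/91973064 ≈ 14.033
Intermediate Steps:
Z = -180901735/91973064 (Z = -2482*1/1264 + (1916/((103 + 493) - 867))*(1/2148) = -1241/632 + (1916/(596 - 867))*(1/2148) = -1241/632 + (1916/(-271))*(1/2148) = -1241/632 + (1916*(-1/271))*(1/2148) = -1241/632 - 1916/271*1/2148 = -1241/632 - 479/145527 = -180901735/91973064 ≈ -1.9669)
Z + t(4) = -180901735/91973064 + 16 = 1290667289/91973064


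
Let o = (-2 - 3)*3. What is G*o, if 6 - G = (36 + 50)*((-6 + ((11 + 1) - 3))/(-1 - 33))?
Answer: -3465/17 ≈ -203.82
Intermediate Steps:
o = -15 (o = -5*3 = -15)
G = 231/17 (G = 6 - (36 + 50)*(-6 + ((11 + 1) - 3))/(-1 - 33) = 6 - 86*(-6 + (12 - 3))/(-34) = 6 - 86*(-6 + 9)*(-1/34) = 6 - 86*3*(-1/34) = 6 - 86*(-3)/34 = 6 - 1*(-129/17) = 6 + 129/17 = 231/17 ≈ 13.588)
G*o = (231/17)*(-15) = -3465/17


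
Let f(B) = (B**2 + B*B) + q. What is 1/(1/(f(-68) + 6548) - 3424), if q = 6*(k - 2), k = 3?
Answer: -15802/54106047 ≈ -0.00029206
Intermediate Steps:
q = 6 (q = 6*(3 - 2) = 6*1 = 6)
f(B) = 6 + 2*B**2 (f(B) = (B**2 + B*B) + 6 = (B**2 + B**2) + 6 = 2*B**2 + 6 = 6 + 2*B**2)
1/(1/(f(-68) + 6548) - 3424) = 1/(1/((6 + 2*(-68)**2) + 6548) - 3424) = 1/(1/((6 + 2*4624) + 6548) - 3424) = 1/(1/((6 + 9248) + 6548) - 3424) = 1/(1/(9254 + 6548) - 3424) = 1/(1/15802 - 3424) = 1/(-54106047/15802) = -15802/54106047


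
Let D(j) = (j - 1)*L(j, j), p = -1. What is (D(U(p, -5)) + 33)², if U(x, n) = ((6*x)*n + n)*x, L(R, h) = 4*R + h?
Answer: 10778089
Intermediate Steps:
L(R, h) = h + 4*R
U(x, n) = x*(n + 6*n*x) (U(x, n) = (6*n*x + n)*x = (n + 6*n*x)*x = x*(n + 6*n*x))
D(j) = 5*j*(-1 + j) (D(j) = (j - 1)*(j + 4*j) = (-1 + j)*(5*j) = 5*j*(-1 + j))
(D(U(p, -5)) + 33)² = (5*(-5*(-1)*(1 + 6*(-1)))*(-1 - 5*(-1)*(1 + 6*(-1))) + 33)² = (5*(-5*(-1)*(1 - 6))*(-1 - 5*(-1)*(1 - 6)) + 33)² = (5*(-5*(-1)*(-5))*(-1 - 5*(-1)*(-5)) + 33)² = (5*(-25)*(-1 - 25) + 33)² = (5*(-25)*(-26) + 33)² = (3250 + 33)² = 3283² = 10778089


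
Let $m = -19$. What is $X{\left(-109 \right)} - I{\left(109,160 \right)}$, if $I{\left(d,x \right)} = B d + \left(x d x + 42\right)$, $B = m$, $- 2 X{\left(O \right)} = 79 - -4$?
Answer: $- \frac{5576825}{2} \approx -2.7884 \cdot 10^{6}$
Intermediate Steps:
$X{\left(O \right)} = - \frac{83}{2}$ ($X{\left(O \right)} = - \frac{79 - -4}{2} = - \frac{79 + 4}{2} = \left(- \frac{1}{2}\right) 83 = - \frac{83}{2}$)
$B = -19$
$I{\left(d,x \right)} = 42 - 19 d + d x^{2}$ ($I{\left(d,x \right)} = - 19 d + \left(x d x + 42\right) = - 19 d + \left(d x x + 42\right) = - 19 d + \left(d x^{2} + 42\right) = - 19 d + \left(42 + d x^{2}\right) = 42 - 19 d + d x^{2}$)
$X{\left(-109 \right)} - I{\left(109,160 \right)} = - \frac{83}{2} - \left(42 - 2071 + 109 \cdot 160^{2}\right) = - \frac{83}{2} - \left(42 - 2071 + 109 \cdot 25600\right) = - \frac{83}{2} - \left(42 - 2071 + 2790400\right) = - \frac{83}{2} - 2788371 = - \frac{5576825}{2}$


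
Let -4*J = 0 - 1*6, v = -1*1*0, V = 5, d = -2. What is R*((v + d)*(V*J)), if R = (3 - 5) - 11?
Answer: 195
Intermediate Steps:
R = -13 (R = -2 - 11 = -13)
v = 0 (v = -1*0 = 0)
J = 3/2 (J = -(0 - 1*6)/4 = -(0 - 6)/4 = -1/4*(-6) = 3/2 ≈ 1.5000)
R*((v + d)*(V*J)) = -13*(0 - 2)*5*(3/2) = -(-26)*15/2 = -13*(-15) = 195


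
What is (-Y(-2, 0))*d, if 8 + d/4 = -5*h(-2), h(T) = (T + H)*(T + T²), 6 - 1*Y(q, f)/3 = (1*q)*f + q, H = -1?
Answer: -2112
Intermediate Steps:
Y(q, f) = 18 - 3*q - 3*f*q (Y(q, f) = 18 - 3*((1*q)*f + q) = 18 - 3*(q*f + q) = 18 - 3*(f*q + q) = 18 - 3*(q + f*q) = 18 + (-3*q - 3*f*q) = 18 - 3*q - 3*f*q)
h(T) = (-1 + T)*(T + T²) (h(T) = (T - 1)*(T + T²) = (-1 + T)*(T + T²))
d = 88 (d = -32 + 4*(-5*((-2)³ - 1*(-2))) = -32 + 4*(-5*(-8 + 2)) = -32 + 4*(-5*(-6)) = -32 + 4*30 = -32 + 120 = 88)
(-Y(-2, 0))*d = -(18 - 3*(-2) - 3*0*(-2))*88 = -(18 + 6 + 0)*88 = -1*24*88 = -24*88 = -2112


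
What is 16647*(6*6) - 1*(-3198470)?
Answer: 3797762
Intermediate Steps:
16647*(6*6) - 1*(-3198470) = 16647*36 + 3198470 = 599292 + 3198470 = 3797762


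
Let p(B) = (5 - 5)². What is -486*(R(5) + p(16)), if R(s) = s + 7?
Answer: -5832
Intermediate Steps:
R(s) = 7 + s
p(B) = 0 (p(B) = 0² = 0)
-486*(R(5) + p(16)) = -486*((7 + 5) + 0) = -486*(12 + 0) = -486*12 = -5832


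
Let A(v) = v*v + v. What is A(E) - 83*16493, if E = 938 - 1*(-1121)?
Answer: 2872621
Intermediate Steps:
E = 2059 (E = 938 + 1121 = 2059)
A(v) = v + v² (A(v) = v² + v = v + v²)
A(E) - 83*16493 = 2059*(1 + 2059) - 83*16493 = 2059*2060 - 1*1368919 = 4241540 - 1368919 = 2872621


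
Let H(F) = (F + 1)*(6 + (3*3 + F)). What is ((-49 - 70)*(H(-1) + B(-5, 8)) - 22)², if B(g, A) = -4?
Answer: 206116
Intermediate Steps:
H(F) = (1 + F)*(15 + F) (H(F) = (1 + F)*(6 + (9 + F)) = (1 + F)*(15 + F))
((-49 - 70)*(H(-1) + B(-5, 8)) - 22)² = ((-49 - 70)*((15 + (-1)² + 16*(-1)) - 4) - 22)² = (-119*((15 + 1 - 16) - 4) - 22)² = (-119*(0 - 4) - 22)² = (-119*(-4) - 22)² = (476 - 22)² = 454² = 206116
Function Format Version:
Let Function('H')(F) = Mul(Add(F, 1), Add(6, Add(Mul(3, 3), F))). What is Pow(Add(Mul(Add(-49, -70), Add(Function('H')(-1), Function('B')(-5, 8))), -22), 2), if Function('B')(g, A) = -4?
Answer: 206116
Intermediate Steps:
Function('H')(F) = Mul(Add(1, F), Add(15, F)) (Function('H')(F) = Mul(Add(1, F), Add(6, Add(9, F))) = Mul(Add(1, F), Add(15, F)))
Pow(Add(Mul(Add(-49, -70), Add(Function('H')(-1), Function('B')(-5, 8))), -22), 2) = Pow(Add(Mul(Add(-49, -70), Add(Add(15, Pow(-1, 2), Mul(16, -1)), -4)), -22), 2) = Pow(Add(Mul(-119, Add(Add(15, 1, -16), -4)), -22), 2) = Pow(Add(Mul(-119, Add(0, -4)), -22), 2) = Pow(Add(Mul(-119, -4), -22), 2) = Pow(Add(476, -22), 2) = Pow(454, 2) = 206116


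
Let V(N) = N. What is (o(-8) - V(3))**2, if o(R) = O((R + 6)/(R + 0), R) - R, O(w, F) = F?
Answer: 9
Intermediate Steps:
o(R) = 0 (o(R) = R - R = 0)
(o(-8) - V(3))**2 = (0 - 1*3)**2 = (0 - 3)**2 = (-3)**2 = 9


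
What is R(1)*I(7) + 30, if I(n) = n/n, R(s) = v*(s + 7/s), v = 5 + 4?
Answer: 102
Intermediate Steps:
v = 9
R(s) = 9*s + 63/s (R(s) = 9*(s + 7/s) = 9*s + 63/s)
I(n) = 1
R(1)*I(7) + 30 = (9*1 + 63/1)*1 + 30 = (9 + 63*1)*1 + 30 = (9 + 63)*1 + 30 = 72*1 + 30 = 72 + 30 = 102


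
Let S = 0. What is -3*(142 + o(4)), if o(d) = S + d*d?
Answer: -474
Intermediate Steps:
o(d) = d**2 (o(d) = 0 + d*d = 0 + d**2 = d**2)
-3*(142 + o(4)) = -3*(142 + 4**2) = -3*(142 + 16) = -3*158 = -474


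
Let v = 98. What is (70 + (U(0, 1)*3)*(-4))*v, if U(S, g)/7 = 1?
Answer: -1372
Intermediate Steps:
U(S, g) = 7 (U(S, g) = 7*1 = 7)
(70 + (U(0, 1)*3)*(-4))*v = (70 + (7*3)*(-4))*98 = (70 + 21*(-4))*98 = (70 - 84)*98 = -14*98 = -1372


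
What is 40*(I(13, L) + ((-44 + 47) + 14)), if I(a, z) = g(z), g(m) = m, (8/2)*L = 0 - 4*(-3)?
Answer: 800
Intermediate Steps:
L = 3 (L = (0 - 4*(-3))/4 = (0 + 12)/4 = (1/4)*12 = 3)
I(a, z) = z
40*(I(13, L) + ((-44 + 47) + 14)) = 40*(3 + ((-44 + 47) + 14)) = 40*(3 + (3 + 14)) = 40*(3 + 17) = 40*20 = 800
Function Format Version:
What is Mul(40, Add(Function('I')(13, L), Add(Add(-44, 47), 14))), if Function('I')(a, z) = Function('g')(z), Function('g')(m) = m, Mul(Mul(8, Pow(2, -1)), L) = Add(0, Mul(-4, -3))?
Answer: 800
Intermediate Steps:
L = 3 (L = Mul(Rational(1, 4), Add(0, Mul(-4, -3))) = Mul(Rational(1, 4), Add(0, 12)) = Mul(Rational(1, 4), 12) = 3)
Function('I')(a, z) = z
Mul(40, Add(Function('I')(13, L), Add(Add(-44, 47), 14))) = Mul(40, Add(3, Add(Add(-44, 47), 14))) = Mul(40, Add(3, Add(3, 14))) = Mul(40, Add(3, 17)) = Mul(40, 20) = 800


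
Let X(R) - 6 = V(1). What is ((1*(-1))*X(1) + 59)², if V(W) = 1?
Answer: 2704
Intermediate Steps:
X(R) = 7 (X(R) = 6 + 1 = 7)
((1*(-1))*X(1) + 59)² = ((1*(-1))*7 + 59)² = (-1*7 + 59)² = (-7 + 59)² = 52² = 2704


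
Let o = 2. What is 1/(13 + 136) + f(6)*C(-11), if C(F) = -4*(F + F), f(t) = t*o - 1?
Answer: 144233/149 ≈ 968.01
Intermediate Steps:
f(t) = -1 + 2*t (f(t) = t*2 - 1 = 2*t - 1 = -1 + 2*t)
C(F) = -8*F
1/(13 + 136) + f(6)*C(-11) = 1/(13 + 136) + (-1 + 2*6)*(-8*(-11)) = 1/149 + (-1 + 12)*88 = 1/149 + 11*88 = 1/149 + 968 = 144233/149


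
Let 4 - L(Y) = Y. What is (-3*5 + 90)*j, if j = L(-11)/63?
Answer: 125/7 ≈ 17.857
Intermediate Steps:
L(Y) = 4 - Y
j = 5/21 (j = (4 - 1*(-11))/63 = (4 + 11)*(1/63) = 15*(1/63) = 5/21 ≈ 0.23810)
(-3*5 + 90)*j = (-3*5 + 90)*(5/21) = (-15 + 90)*(5/21) = 75*(5/21) = 125/7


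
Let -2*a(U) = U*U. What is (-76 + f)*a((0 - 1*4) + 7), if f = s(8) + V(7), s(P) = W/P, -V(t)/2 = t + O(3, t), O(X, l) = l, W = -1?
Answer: 7497/16 ≈ 468.56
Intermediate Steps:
V(t) = -4*t (V(t) = -2*(t + t) = -4*t)
s(P) = -1/P
f = -225/8 (f = -1/8 - 4*7 = -1*1/8 - 28 = -1/8 - 28 = -225/8 ≈ -28.125)
a(U) = -U**2/2 (a(U) = -U*U/2 = -U**2/2)
(-76 + f)*a((0 - 1*4) + 7) = (-76 - 225/8)*(-((0 - 1*4) + 7)**2/2) = -(-833)*((0 - 4) + 7)**2/16 = -(-833)*(-4 + 7)**2/16 = -(-833)*3**2/16 = -(-833)*9/16 = -833/8*(-9/2) = 7497/16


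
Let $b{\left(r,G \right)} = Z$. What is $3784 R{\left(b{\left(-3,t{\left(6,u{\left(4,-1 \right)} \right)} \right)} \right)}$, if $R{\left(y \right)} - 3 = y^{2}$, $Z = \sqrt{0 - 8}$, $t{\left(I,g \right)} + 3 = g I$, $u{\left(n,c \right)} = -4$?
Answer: $-18920$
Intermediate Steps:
$t{\left(I,g \right)} = -3 + I g$ ($t{\left(I,g \right)} = -3 + g I = -3 + I g$)
$Z = 2 i \sqrt{2}$ ($Z = \sqrt{0 - 8} = \sqrt{-8} = 2 i \sqrt{2} \approx 2.8284 i$)
$b{\left(r,G \right)} = 2 i \sqrt{2}$
$R{\left(y \right)} = 3 + y^{2}$
$3784 R{\left(b{\left(-3,t{\left(6,u{\left(4,-1 \right)} \right)} \right)} \right)} = 3784 \left(3 + \left(2 i \sqrt{2}\right)^{2}\right) = 3784 \left(3 - 8\right) = 3784 \left(-5\right) = -18920$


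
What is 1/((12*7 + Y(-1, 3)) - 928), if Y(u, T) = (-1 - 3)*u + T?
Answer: -1/837 ≈ -0.0011947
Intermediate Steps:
Y(u, T) = T - 4*u (Y(u, T) = -4*u + T = T - 4*u)
1/((12*7 + Y(-1, 3)) - 928) = 1/((12*7 + (3 - 4*(-1))) - 928) = 1/((84 + (3 + 4)) - 928) = 1/((84 + 7) - 928) = 1/(91 - 928) = 1/(-837) = -1/837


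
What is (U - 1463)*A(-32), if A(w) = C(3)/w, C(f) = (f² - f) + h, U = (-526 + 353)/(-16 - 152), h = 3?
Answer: 736833/1792 ≈ 411.18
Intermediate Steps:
U = 173/168 (U = -173/(-168) = -173*(-1/168) = 173/168 ≈ 1.0298)
C(f) = 3 + f² - f (C(f) = (f² - f) + 3 = 3 + f² - f)
A(w) = 9/w (A(w) = (3 + 3² - 1*3)/w = (3 + 9 - 3)/w = 9/w)
(U - 1463)*A(-32) = (173/168 - 1463)*(9/(-32)) = -736833*(-1)/(56*32) = -245611/168*(-9/32) = 736833/1792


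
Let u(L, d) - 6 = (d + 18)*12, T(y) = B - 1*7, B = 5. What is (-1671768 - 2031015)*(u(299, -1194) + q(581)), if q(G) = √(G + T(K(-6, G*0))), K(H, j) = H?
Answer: 52231456998 - 3702783*√579 ≈ 5.2142e+10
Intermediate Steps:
T(y) = -2 (T(y) = 5 - 1*7 = 5 - 7 = -2)
u(L, d) = 222 + 12*d (u(L, d) = 6 + (d + 18)*12 = 6 + (18 + d)*12 = 6 + (216 + 12*d) = 222 + 12*d)
q(G) = √(-2 + G) (q(G) = √(G - 2) = √(-2 + G))
(-1671768 - 2031015)*(u(299, -1194) + q(581)) = (-1671768 - 2031015)*((222 + 12*(-1194)) + √(-2 + 581)) = -3702783*((222 - 14328) + √579) = -3702783*(-14106 + √579) = 52231456998 - 3702783*√579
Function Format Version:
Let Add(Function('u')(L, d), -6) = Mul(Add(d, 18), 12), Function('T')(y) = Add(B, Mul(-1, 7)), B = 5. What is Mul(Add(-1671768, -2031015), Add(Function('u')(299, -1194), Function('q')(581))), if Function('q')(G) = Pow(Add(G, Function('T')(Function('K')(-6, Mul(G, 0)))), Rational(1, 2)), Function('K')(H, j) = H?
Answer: Add(52231456998, Mul(-3702783, Pow(579, Rational(1, 2)))) ≈ 5.2142e+10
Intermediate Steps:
Function('T')(y) = -2 (Function('T')(y) = Add(5, Mul(-1, 7)) = Add(5, -7) = -2)
Function('u')(L, d) = Add(222, Mul(12, d)) (Function('u')(L, d) = Add(6, Mul(Add(d, 18), 12)) = Add(6, Mul(Add(18, d), 12)) = Add(6, Add(216, Mul(12, d))) = Add(222, Mul(12, d)))
Function('q')(G) = Pow(Add(-2, G), Rational(1, 2)) (Function('q')(G) = Pow(Add(G, -2), Rational(1, 2)) = Pow(Add(-2, G), Rational(1, 2)))
Mul(Add(-1671768, -2031015), Add(Function('u')(299, -1194), Function('q')(581))) = Mul(Add(-1671768, -2031015), Add(Add(222, Mul(12, -1194)), Pow(Add(-2, 581), Rational(1, 2)))) = Mul(-3702783, Add(Add(222, -14328), Pow(579, Rational(1, 2)))) = Mul(-3702783, Add(-14106, Pow(579, Rational(1, 2)))) = Add(52231456998, Mul(-3702783, Pow(579, Rational(1, 2))))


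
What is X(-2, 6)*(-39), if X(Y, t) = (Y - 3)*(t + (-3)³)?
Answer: -4095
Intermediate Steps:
X(Y, t) = (-27 + t)*(-3 + Y) (X(Y, t) = (-3 + Y)*(t - 27) = (-3 + Y)*(-27 + t) = (-27 + t)*(-3 + Y))
X(-2, 6)*(-39) = (81 - 27*(-2) - 3*6 - 2*6)*(-39) = (81 + 54 - 18 - 12)*(-39) = 105*(-39) = -4095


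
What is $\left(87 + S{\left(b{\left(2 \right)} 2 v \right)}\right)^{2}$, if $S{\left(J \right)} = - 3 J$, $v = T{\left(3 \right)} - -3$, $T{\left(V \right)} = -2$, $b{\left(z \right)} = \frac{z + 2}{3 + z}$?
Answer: $\frac{168921}{25} \approx 6756.8$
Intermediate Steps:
$b{\left(z \right)} = \frac{2 + z}{3 + z}$
$v = 1$ ($v = -2 - -3 = -2 + 3 = 1$)
$\left(87 + S{\left(b{\left(2 \right)} 2 v \right)}\right)^{2} = \left(87 - 3 \frac{2 + 2}{3 + 2} \cdot 2 \cdot 1\right)^{2} = \left(87 - 3 \cdot \frac{1}{5} \cdot 4 \cdot 2 \cdot 1\right)^{2} = \left(87 - 3 \cdot \frac{4}{5} \cdot 2 \cdot 1\right)^{2} = \left(87 - 3 \cdot \frac{8}{5} \cdot 1\right)^{2} = \left(87 - \frac{24}{5}\right)^{2} = \left(\frac{411}{5}\right)^{2} = \frac{168921}{25}$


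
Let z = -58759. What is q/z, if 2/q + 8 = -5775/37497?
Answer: 24998/5988541003 ≈ 4.1743e-6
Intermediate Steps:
q = -24998/101917 (q = 2/(-8 - 5775/37497) = 2/(-8 - 5775*1/37497) = 2/(-8 - 1925/12499) = 2/(-101917/12499) = 2*(-12499/101917) = -24998/101917 ≈ -0.24528)
q/z = -24998/101917/(-58759) = -24998/101917*(-1/58759) = 24998/5988541003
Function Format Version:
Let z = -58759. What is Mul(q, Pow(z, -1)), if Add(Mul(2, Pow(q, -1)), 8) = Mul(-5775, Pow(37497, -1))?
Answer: Rational(24998, 5988541003) ≈ 4.1743e-6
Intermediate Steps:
q = Rational(-24998, 101917) (q = Mul(2, Pow(Add(-8, Mul(-5775, Pow(37497, -1))), -1)) = Mul(2, Pow(Add(-8, Mul(-5775, Rational(1, 37497))), -1)) = Mul(2, Pow(Add(-8, Rational(-1925, 12499)), -1)) = Mul(2, Pow(Rational(-101917, 12499), -1)) = Mul(2, Rational(-12499, 101917)) = Rational(-24998, 101917) ≈ -0.24528)
Mul(q, Pow(z, -1)) = Mul(Rational(-24998, 101917), Pow(-58759, -1)) = Mul(Rational(-24998, 101917), Rational(-1, 58759)) = Rational(24998, 5988541003)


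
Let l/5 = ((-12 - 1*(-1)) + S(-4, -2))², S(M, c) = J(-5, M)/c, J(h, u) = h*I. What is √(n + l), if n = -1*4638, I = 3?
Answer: I*√18307/2 ≈ 67.652*I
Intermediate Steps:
n = -4638
J(h, u) = 3*h (J(h, u) = h*3 = 3*h)
S(M, c) = -15/c (S(M, c) = (3*(-5))/c = -15/c)
l = 245/4 (l = 5*((-12 - 1*(-1)) - 15/(-2))² = 5*((-12 + 1) - 15*(-½))² = 5*(-11 + 15/2)² = 5*(-7/2)² = 5*(49/4) = 245/4 ≈ 61.250)
√(n + l) = √(-4638 + 245/4) = √(-18307/4) = I*√18307/2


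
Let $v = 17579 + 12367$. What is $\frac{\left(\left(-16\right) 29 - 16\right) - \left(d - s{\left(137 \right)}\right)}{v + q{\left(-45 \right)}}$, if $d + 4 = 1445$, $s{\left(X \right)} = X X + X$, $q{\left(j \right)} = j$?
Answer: $\frac{16985}{29901} \approx 0.56804$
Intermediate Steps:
$v = 29946$
$s{\left(X \right)} = X + X^{2}$ ($s{\left(X \right)} = X^{2} + X = X + X^{2}$)
$d = 1441$ ($d = -4 + 1445 = 1441$)
$\frac{\left(\left(-16\right) 29 - 16\right) - \left(d - s{\left(137 \right)}\right)}{v + q{\left(-45 \right)}} = \frac{\left(\left(-16\right) 29 - 16\right) + \left(137 \left(1 + 137\right) - 1441\right)}{29946 - 45} = \frac{\left(-464 + \left(-31 + 15\right)\right) + \left(137 \cdot 138 - 1441\right)}{29901} = \left(\left(-464 - 16\right) + \left(18906 - 1441\right)\right) \frac{1}{29901} = \left(-480 + 17465\right) \frac{1}{29901} = 16985 \cdot \frac{1}{29901} = \frac{16985}{29901}$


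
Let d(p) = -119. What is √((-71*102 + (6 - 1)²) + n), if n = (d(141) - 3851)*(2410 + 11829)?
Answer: 3*I*√6281783 ≈ 7519.0*I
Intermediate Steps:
n = -56528830 (n = (-119 - 3851)*(2410 + 11829) = -3970*14239 = -56528830)
√((-71*102 + (6 - 1)²) + n) = √((-71*102 + (6 - 1)²) - 56528830) = √((-7242 + 5²) - 56528830) = √((-7242 + 25) - 56528830) = √(-7217 - 56528830) = √(-56536047) = 3*I*√6281783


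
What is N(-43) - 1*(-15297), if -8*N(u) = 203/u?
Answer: 5262371/344 ≈ 15298.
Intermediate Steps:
N(u) = -203/(8*u)
N(-43) - 1*(-15297) = -203/8/(-43) - 1*(-15297) = -203/8*(-1/43) + 15297 = 203/344 + 15297 = 5262371/344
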